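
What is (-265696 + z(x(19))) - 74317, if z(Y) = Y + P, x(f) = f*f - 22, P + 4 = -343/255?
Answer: -86618233/255 ≈ -3.3968e+5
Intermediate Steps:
P = -1363/255 (P = -4 - 343/255 = -1363/255 ≈ -5.3451)
x(f) = -22 + f² (x(f) = f² - 22 = -22 + f²)
z(Y) = -1363/255 + Y (z(Y) = Y - 1363/255 = -1363/255 + Y)
(-265696 + z(x(19))) - 74317 = (-265696 + (-1363/255 + (-22 + 19²))) - 74317 = (-265696 + (-1363/255 + (-22 + 361))) - 74317 = (-265696 + (-1363/255 + 339)) - 74317 = (-265696 + 85082/255) - 74317 = -67667398/255 - 74317 = -86618233/255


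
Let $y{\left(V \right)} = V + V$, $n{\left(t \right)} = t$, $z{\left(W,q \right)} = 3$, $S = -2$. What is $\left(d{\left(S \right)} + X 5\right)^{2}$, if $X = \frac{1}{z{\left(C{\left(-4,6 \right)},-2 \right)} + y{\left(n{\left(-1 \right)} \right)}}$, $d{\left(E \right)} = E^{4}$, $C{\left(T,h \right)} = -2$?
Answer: $441$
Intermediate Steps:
$y{\left(V \right)} = 2 V$
$X = 1$ ($X = \frac{1}{3 + 2 \left(-1\right)} = \frac{1}{3 - 2} = 1^{-1} = 1$)
$\left(d{\left(S \right)} + X 5\right)^{2} = \left(\left(-2\right)^{4} + 1 \cdot 5\right)^{2} = \left(16 + 5\right)^{2} = 21^{2} = 441$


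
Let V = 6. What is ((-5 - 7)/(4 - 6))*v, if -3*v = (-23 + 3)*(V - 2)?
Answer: 160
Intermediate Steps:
v = 80/3 (v = -(-23 + 3)*(6 - 2)/3 = -(-20)*4/3 = -1/3*(-80) = 80/3 ≈ 26.667)
((-5 - 7)/(4 - 6))*v = ((-5 - 7)/(4 - 6))*(80/3) = -12/(-2)*(80/3) = -12*(-1/2)*(80/3) = 6*(80/3) = 160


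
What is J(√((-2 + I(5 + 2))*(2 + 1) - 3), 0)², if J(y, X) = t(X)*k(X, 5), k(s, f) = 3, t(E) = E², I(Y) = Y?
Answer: 0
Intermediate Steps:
J(y, X) = 3*X² (J(y, X) = X²*3 = 3*X²)
J(√((-2 + I(5 + 2))*(2 + 1) - 3), 0)² = (3*0²)² = (3*0)² = 0² = 0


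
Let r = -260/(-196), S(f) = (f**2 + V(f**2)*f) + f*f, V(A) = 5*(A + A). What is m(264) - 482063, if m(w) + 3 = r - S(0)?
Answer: -23621169/49 ≈ -4.8206e+5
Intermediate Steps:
V(A) = 10*A (V(A) = 5*(2*A) = 10*A)
S(f) = 2*f**2 + 10*f**3 (S(f) = (f**2 + (10*f**2)*f) + f*f = (f**2 + 10*f**3) + f**2 = 2*f**2 + 10*f**3)
r = 65/49 (r = -260*(-1/196) = 65/49 ≈ 1.3265)
m(w) = -82/49 (m(w) = -3 + (65/49 - 0**2*(2 + 10*0)) = -3 + (65/49 - 0*(2 + 0)) = -3 + (65/49 - 0*2) = -3 + (65/49 - 1*0) = -3 + (65/49 + 0) = -3 + 65/49 = -82/49)
m(264) - 482063 = -82/49 - 482063 = -23621169/49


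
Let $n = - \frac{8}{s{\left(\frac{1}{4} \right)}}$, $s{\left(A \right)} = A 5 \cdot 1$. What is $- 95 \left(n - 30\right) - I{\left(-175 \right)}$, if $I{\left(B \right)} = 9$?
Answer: $3449$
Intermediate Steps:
$s{\left(A \right)} = 5 A$ ($s{\left(A \right)} = 5 A 1 = 5 A$)
$n = - \frac{32}{5}$ ($n = - \frac{8}{5 \cdot \frac{1}{4}} = - \frac{8}{\frac{5}{4}} = \left(-8\right) \frac{4}{5} = - \frac{32}{5} \approx -6.4$)
$- 95 \left(n - 30\right) - I{\left(-175 \right)} = - 95 \left(- \frac{32}{5} - 30\right) - 9 = \left(-95\right) \left(- \frac{182}{5}\right) - 9 = 3458 - 9 = 3449$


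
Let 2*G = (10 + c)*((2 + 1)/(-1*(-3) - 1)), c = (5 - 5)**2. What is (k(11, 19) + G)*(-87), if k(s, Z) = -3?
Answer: -783/2 ≈ -391.50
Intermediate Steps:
c = 0 (c = 0**2 = 0)
G = 15/2 (G = ((10 + 0)*((2 + 1)/(-1*(-3) - 1)))/2 = (10*(3/(3 - 1)))/2 = (10*(3/2))/2 = (1/2)*15 = 15/2 ≈ 7.5000)
(k(11, 19) + G)*(-87) = (-3 + 15/2)*(-87) = (9/2)*(-87) = -783/2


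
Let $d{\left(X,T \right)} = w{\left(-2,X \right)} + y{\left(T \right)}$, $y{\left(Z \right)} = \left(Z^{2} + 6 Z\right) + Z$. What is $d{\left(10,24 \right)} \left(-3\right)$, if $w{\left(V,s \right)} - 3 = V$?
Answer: $-2235$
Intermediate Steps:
$y{\left(Z \right)} = Z^{2} + 7 Z$
$w{\left(V,s \right)} = 3 + V$
$d{\left(X,T \right)} = 1 + T \left(7 + T\right)$ ($d{\left(X,T \right)} = \left(3 - 2\right) + T \left(7 + T\right) = 1 + T \left(7 + T\right)$)
$d{\left(10,24 \right)} \left(-3\right) = \left(1 + 24 \left(7 + 24\right)\right) \left(-3\right) = \left(1 + 24 \cdot 31\right) \left(-3\right) = \left(1 + 744\right) \left(-3\right) = 745 \left(-3\right) = -2235$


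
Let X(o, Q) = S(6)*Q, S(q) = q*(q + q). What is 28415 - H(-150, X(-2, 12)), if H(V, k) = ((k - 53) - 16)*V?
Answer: 147665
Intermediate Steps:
S(q) = 2*q² (S(q) = q*(2*q) = 2*q²)
X(o, Q) = 72*Q (X(o, Q) = (2*6²)*Q = (2*36)*Q = 72*Q)
H(V, k) = V*(-69 + k) (H(V, k) = ((-53 + k) - 16)*V = (-69 + k)*V = V*(-69 + k))
28415 - H(-150, X(-2, 12)) = 28415 - (-150)*(-69 + 72*12) = 28415 - (-150)*(-69 + 864) = 28415 - (-150)*795 = 28415 - 1*(-119250) = 28415 + 119250 = 147665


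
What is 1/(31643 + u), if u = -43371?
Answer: -1/11728 ≈ -8.5266e-5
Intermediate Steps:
1/(31643 + u) = 1/(31643 - 43371) = 1/(-11728) = -1/11728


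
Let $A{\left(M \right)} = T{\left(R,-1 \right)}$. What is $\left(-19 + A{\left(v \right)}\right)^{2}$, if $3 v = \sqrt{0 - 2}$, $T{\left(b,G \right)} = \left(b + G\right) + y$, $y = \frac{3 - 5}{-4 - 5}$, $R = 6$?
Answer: $\frac{15376}{81} \approx 189.83$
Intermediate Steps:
$y = \frac{2}{9}$ ($y = - \frac{2}{-9} = \left(-2\right) \left(- \frac{1}{9}\right) = \frac{2}{9} \approx 0.22222$)
$T{\left(b,G \right)} = \frac{2}{9} + G + b$ ($T{\left(b,G \right)} = \left(b + G\right) + \frac{2}{9} = \left(G + b\right) + \frac{2}{9} = \frac{2}{9} + G + b$)
$v = \frac{i \sqrt{2}}{3}$ ($v = \frac{\sqrt{0 - 2}}{3} = \frac{\sqrt{-2}}{3} = \frac{i \sqrt{2}}{3} \approx 0.4714 i$)
$A{\left(M \right)} = \frac{47}{9}$ ($A{\left(M \right)} = \frac{2}{9} - 1 + 6 = \frac{47}{9}$)
$\left(-19 + A{\left(v \right)}\right)^{2} = \left(-19 + \frac{47}{9}\right)^{2} = \left(- \frac{124}{9}\right)^{2} = \frac{15376}{81}$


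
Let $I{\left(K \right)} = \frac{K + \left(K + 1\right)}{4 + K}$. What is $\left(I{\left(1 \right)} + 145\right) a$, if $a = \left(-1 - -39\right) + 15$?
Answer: $\frac{38584}{5} \approx 7716.8$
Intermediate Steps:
$I{\left(K \right)} = \frac{1 + 2 K}{4 + K}$ ($I{\left(K \right)} = \frac{K + \left(1 + K\right)}{4 + K} = \frac{1 + 2 K}{4 + K}$)
$a = 53$ ($a = \left(-1 + 39\right) + 15 = 38 + 15 = 53$)
$\left(I{\left(1 \right)} + 145\right) a = \left(\frac{1 + 2 \cdot 1}{4 + 1} + 145\right) 53 = \left(\frac{1 + 2}{5} + 145\right) 53 = \left(\frac{1}{5} \cdot 3 + 145\right) 53 = \left(\frac{3}{5} + 145\right) 53 = \frac{728}{5} \cdot 53 = \frac{38584}{5}$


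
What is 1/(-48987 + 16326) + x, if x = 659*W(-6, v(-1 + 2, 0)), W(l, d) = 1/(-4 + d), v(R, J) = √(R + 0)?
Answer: -7174534/32661 ≈ -219.67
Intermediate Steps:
v(R, J) = √R
x = -659/3 (x = 659/(-4 + √(-1 + 2)) = 659/(-4 + √1) = 659/(-4 + 1) = 659/(-3) = 659*(-⅓) = -659/3 ≈ -219.67)
1/(-48987 + 16326) + x = 1/(-48987 + 16326) - 659/3 = 1/(-32661) - 659/3 = -1/32661 - 659/3 = -7174534/32661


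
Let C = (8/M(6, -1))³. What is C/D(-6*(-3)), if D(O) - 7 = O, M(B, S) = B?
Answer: 64/675 ≈ 0.094815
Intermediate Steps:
D(O) = 7 + O
C = 64/27 (C = (8/6)³ = (8*(⅙))³ = (4/3)³ = 64/27 ≈ 2.3704)
C/D(-6*(-3)) = 64/(27*(7 - 6*(-3))) = 64/(27*(7 + 18)) = (64/27)/25 = (64/27)*(1/25) = 64/675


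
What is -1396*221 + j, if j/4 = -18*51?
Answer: -312188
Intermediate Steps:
j = -3672 (j = 4*(-18*51) = 4*(-918) = -3672)
-1396*221 + j = -1396*221 - 3672 = -308516 - 3672 = -312188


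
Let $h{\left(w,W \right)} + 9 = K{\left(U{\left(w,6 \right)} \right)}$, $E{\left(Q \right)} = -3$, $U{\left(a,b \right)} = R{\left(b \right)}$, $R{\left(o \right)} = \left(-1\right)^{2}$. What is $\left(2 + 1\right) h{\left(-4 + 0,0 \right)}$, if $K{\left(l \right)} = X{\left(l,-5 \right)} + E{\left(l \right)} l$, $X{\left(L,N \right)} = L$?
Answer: $-33$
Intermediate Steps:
$R{\left(o \right)} = 1$
$U{\left(a,b \right)} = 1$
$K{\left(l \right)} = - 2 l$ ($K{\left(l \right)} = l - 3 l = - 2 l$)
$h{\left(w,W \right)} = -11$ ($h{\left(w,W \right)} = -9 - 2 = -11$)
$\left(2 + 1\right) h{\left(-4 + 0,0 \right)} = \left(2 + 1\right) \left(-11\right) = 3 \left(-11\right) = -33$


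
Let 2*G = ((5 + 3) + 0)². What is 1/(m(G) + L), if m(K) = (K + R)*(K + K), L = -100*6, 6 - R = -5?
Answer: 1/2152 ≈ 0.00046468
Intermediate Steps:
R = 11 (R = 6 - 1*(-5) = 6 + 5 = 11)
L = -600
G = 32 (G = ((5 + 3) + 0)²/2 = (8 + 0)²/2 = (½)*8² = (½)*64 = 32)
m(K) = 2*K*(11 + K) (m(K) = (K + 11)*(K + K) = (11 + K)*(2*K) = 2*K*(11 + K))
1/(m(G) + L) = 1/(2*32*(11 + 32) - 600) = 1/(2*32*43 - 600) = 1/(2752 - 600) = 1/2152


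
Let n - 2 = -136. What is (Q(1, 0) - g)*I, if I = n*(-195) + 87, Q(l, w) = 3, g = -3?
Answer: 157302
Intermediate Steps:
n = -134 (n = 2 - 136 = -134)
I = 26217 (I = -134*(-195) + 87 = 26130 + 87 = 26217)
(Q(1, 0) - g)*I = (3 - 1*(-3))*26217 = (3 + 3)*26217 = 6*26217 = 157302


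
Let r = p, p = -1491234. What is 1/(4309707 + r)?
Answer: 1/2818473 ≈ 3.5480e-7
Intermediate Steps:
r = -1491234
1/(4309707 + r) = 1/(4309707 - 1491234) = 1/2818473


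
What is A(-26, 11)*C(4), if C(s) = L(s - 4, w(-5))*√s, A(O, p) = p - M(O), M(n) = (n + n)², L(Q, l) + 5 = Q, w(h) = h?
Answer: 26930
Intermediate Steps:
L(Q, l) = -5 + Q
M(n) = 4*n² (M(n) = (2*n)² = 4*n²)
A(O, p) = p - 4*O²
C(s) = √s*(-9 + s) (C(s) = (-5 + (s - 4))*√s = (-5 + (-4 + s))*√s = (-9 + s)*√s = √s*(-9 + s))
A(-26, 11)*C(4) = (11 - 4*(-26)²)*(√4*(-9 + 4)) = (11 - 4*676)*(2*(-5)) = (11 - 2704)*(-10) = -2693*(-10) = 26930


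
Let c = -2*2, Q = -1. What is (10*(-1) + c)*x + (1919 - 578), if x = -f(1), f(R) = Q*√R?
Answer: 1327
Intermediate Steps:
f(R) = -√R
x = 1 (x = -(-1)*√1 = -(-1) = -1*(-1) = 1)
c = -4 (c = -1*4 = -4)
(10*(-1) + c)*x + (1919 - 578) = (10*(-1) - 4)*1 + (1919 - 578) = (-10 - 4)*1 + 1341 = -14*1 + 1341 = -14 + 1341 = 1327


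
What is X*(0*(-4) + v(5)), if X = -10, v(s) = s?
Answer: -50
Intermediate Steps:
X*(0*(-4) + v(5)) = -10*(0*(-4) + 5) = -10*(0 + 5) = -10*5 = -50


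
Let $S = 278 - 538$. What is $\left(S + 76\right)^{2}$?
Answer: $33856$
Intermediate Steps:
$S = -260$
$\left(S + 76\right)^{2} = \left(-260 + 76\right)^{2} = \left(-184\right)^{2} = 33856$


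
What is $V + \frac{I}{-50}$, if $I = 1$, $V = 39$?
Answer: $\frac{1949}{50} \approx 38.98$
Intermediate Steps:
$V + \frac{I}{-50} = 39 + \frac{1}{-50} \cdot 1 = 39 - \frac{1}{50} = \frac{1949}{50}$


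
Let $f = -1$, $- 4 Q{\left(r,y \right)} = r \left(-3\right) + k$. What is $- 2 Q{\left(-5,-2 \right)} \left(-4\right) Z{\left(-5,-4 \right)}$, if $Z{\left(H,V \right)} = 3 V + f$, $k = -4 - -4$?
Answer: $390$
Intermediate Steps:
$k = 0$ ($k = -4 + 4 = 0$)
$Q{\left(r,y \right)} = \frac{3 r}{4}$ ($Q{\left(r,y \right)} = - \frac{r \left(-3\right) + 0}{4} = - \frac{- 3 r + 0}{4} = - \frac{\left(-3\right) r}{4} = \frac{3 r}{4}$)
$Z{\left(H,V \right)} = -1 + 3 V$ ($Z{\left(H,V \right)} = 3 V - 1 = -1 + 3 V$)
$- 2 Q{\left(-5,-2 \right)} \left(-4\right) Z{\left(-5,-4 \right)} = - 2 \cdot \frac{3}{4} \left(-5\right) \left(-4\right) \left(-1 + 3 \left(-4\right)\right) = \left(-2\right) \left(- \frac{15}{4}\right) \left(-4\right) \left(-1 - 12\right) = \frac{15}{2} \left(-4\right) \left(-13\right) = \left(-30\right) \left(-13\right) = 390$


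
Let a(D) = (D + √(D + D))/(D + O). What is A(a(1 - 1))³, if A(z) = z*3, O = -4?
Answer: 0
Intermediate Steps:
a(D) = (D + √2*√D)/(-4 + D) (a(D) = (D + √(D + D))/(D - 4) = (D + √(2*D))/(-4 + D) = (D + √2*√D)/(-4 + D))
A(z) = 3*z
A(a(1 - 1))³ = (3*(((1 - 1) + √2*√(1 - 1))/(-4 + (1 - 1))))³ = (3*((0 + √2*√0)/(-4 + 0)))³ = (3*((0 + √2*0)/(-4)))³ = (3*(-(0 + 0)/4))³ = (3*(-¼*0))³ = (3*0)³ = 0³ = 0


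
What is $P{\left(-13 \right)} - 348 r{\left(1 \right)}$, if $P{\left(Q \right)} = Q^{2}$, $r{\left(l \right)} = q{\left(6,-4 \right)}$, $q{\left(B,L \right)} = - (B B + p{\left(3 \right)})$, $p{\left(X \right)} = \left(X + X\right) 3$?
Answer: $18961$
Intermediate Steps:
$p{\left(X \right)} = 6 X$ ($p{\left(X \right)} = 2 X 3 = 6 X$)
$q{\left(B,L \right)} = -18 - B^{2}$ ($q{\left(B,L \right)} = - (B B + 6 \cdot 3) = - (B^{2} + 18) = - (18 + B^{2}) = -18 - B^{2}$)
$r{\left(l \right)} = -54$ ($r{\left(l \right)} = -18 - 6^{2} = -18 - 36 = -54$)
$P{\left(-13 \right)} - 348 r{\left(1 \right)} = \left(-13\right)^{2} - -18792 = 169 + 18792 = 18961$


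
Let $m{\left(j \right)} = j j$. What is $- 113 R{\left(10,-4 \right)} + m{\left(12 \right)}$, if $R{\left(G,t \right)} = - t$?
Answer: $-308$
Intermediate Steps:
$m{\left(j \right)} = j^{2}$
$- 113 R{\left(10,-4 \right)} + m{\left(12 \right)} = - 113 \left(\left(-1\right) \left(-4\right)\right) + 12^{2} = \left(-113\right) 4 + 144 = -452 + 144 = -308$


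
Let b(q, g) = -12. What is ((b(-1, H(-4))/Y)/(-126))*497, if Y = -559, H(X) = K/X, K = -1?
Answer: -142/1677 ≈ -0.084675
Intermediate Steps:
H(X) = -1/X
((b(-1, H(-4))/Y)/(-126))*497 = (-12/(-559)/(-126))*497 = (-12*(-1/559)*(-1/126))*497 = ((12/559)*(-1/126))*497 = -2/11739*497 = -142/1677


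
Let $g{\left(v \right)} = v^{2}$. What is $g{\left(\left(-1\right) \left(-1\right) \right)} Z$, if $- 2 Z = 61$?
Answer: $- \frac{61}{2} \approx -30.5$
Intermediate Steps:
$Z = - \frac{61}{2}$ ($Z = \left(- \frac{1}{2}\right) 61 = - \frac{61}{2} \approx -30.5$)
$g{\left(\left(-1\right) \left(-1\right) \right)} Z = \left(\left(-1\right) \left(-1\right)\right)^{2} \left(- \frac{61}{2}\right) = 1^{2} \left(- \frac{61}{2}\right) = 1 \left(- \frac{61}{2}\right) = - \frac{61}{2}$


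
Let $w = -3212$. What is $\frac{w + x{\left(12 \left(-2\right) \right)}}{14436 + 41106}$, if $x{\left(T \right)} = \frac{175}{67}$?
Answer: $- \frac{215029}{3721314} \approx -0.057783$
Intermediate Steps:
$x{\left(T \right)} = \frac{175}{67}$ ($x{\left(T \right)} = 175 \cdot \frac{1}{67} = \frac{175}{67}$)
$\frac{w + x{\left(12 \left(-2\right) \right)}}{14436 + 41106} = \frac{-3212 + \frac{175}{67}}{14436 + 41106} = - \frac{215029}{67 \cdot 55542} = \left(- \frac{215029}{67}\right) \frac{1}{55542} = - \frac{215029}{3721314}$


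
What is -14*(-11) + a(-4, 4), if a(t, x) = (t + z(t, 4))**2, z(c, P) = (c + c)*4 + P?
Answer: 1178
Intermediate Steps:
z(c, P) = P + 8*c (z(c, P) = (2*c)*4 + P = 8*c + P = P + 8*c)
a(t, x) = (4 + 9*t)**2 (a(t, x) = (t + (4 + 8*t))**2 = (4 + 9*t)**2)
-14*(-11) + a(-4, 4) = -14*(-11) + (4 + 9*(-4))**2 = 154 + (4 - 36)**2 = 154 + (-32)**2 = 154 + 1024 = 1178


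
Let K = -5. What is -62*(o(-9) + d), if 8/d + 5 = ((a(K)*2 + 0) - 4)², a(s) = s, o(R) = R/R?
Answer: -12338/191 ≈ -64.597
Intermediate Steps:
o(R) = 1
d = 8/191 (d = 8/(-5 + ((-5*2 + 0) - 4)²) = 8/(-5 + ((-10 + 0) - 4)²) = 8/(-5 + (-10 - 4)²) = 8/(-5 + (-14)²) = 8/(-5 + 196) = 8/191 ≈ 0.041885)
-62*(o(-9) + d) = -62*(1 + 8/191) = -62*199/191 = -12338/191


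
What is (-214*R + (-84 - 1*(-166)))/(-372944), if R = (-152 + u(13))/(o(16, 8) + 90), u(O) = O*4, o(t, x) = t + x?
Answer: -7687/10628904 ≈ -0.00072322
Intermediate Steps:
u(O) = 4*O
R = -50/57 (R = (-152 + 4*13)/((16 + 8) + 90) = (-152 + 52)/(24 + 90) = -100/114 = -100*1/114 = -50/57 ≈ -0.87719)
(-214*R + (-84 - 1*(-166)))/(-372944) = (-214*(-50/57) + (-84 - 1*(-166)))/(-372944) = (10700/57 + (-84 + 166))*(-1/372944) = (10700/57 + 82)*(-1/372944) = (15374/57)*(-1/372944) = -7687/10628904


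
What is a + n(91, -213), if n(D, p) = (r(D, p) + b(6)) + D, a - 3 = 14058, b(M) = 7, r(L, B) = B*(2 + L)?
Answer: -5650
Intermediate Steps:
a = 14061 (a = 3 + 14058 = 14061)
n(D, p) = 7 + D + p*(2 + D) (n(D, p) = (p*(2 + D) + 7) + D = (7 + p*(2 + D)) + D = 7 + D + p*(2 + D))
a + n(91, -213) = 14061 + (7 + 91 - 213*(2 + 91)) = 14061 + (7 + 91 - 213*93) = 14061 + (7 + 91 - 19809) = 14061 - 19711 = -5650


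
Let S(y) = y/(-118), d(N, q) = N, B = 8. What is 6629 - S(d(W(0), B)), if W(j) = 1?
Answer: 782223/118 ≈ 6629.0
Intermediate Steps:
S(y) = -y/118 (S(y) = y*(-1/118) = -y/118)
6629 - S(d(W(0), B)) = 6629 - (-1)/118 = 6629 - 1*(-1/118) = 6629 + 1/118 = 782223/118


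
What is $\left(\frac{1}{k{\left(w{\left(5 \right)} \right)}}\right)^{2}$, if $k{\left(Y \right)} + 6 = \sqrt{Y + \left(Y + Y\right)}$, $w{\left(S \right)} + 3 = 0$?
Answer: $\frac{1}{75} + \frac{4 i}{225} \approx 0.013333 + 0.017778 i$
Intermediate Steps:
$w{\left(S \right)} = -3$ ($w{\left(S \right)} = -3 + 0 = -3$)
$k{\left(Y \right)} = -6 + \sqrt{3} \sqrt{Y}$ ($k{\left(Y \right)} = -6 + \sqrt{Y + \left(Y + Y\right)} = -6 + \sqrt{Y + 2 Y} = -6 + \sqrt{3 Y} = -6 + \sqrt{3} \sqrt{Y}$)
$\left(\frac{1}{k{\left(w{\left(5 \right)} \right)}}\right)^{2} = \left(\frac{1}{-6 + \sqrt{3} \sqrt{-3}}\right)^{2} = \left(\frac{1}{-6 + \sqrt{3} i \sqrt{3}}\right)^{2} = \left(\frac{1}{-6 + 3 i}\right)^{2} = \left(\frac{-6 - 3 i}{45}\right)^{2} = \frac{\left(-6 - 3 i\right)^{2}}{2025}$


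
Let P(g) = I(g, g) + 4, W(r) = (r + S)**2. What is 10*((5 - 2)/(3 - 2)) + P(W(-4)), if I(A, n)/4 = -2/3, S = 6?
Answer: 94/3 ≈ 31.333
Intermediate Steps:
I(A, n) = -8/3 (I(A, n) = 4*(-2/3) = -8/3)
W(r) = (6 + r)**2 (W(r) = (r + 6)**2 = (6 + r)**2)
P(g) = 4/3 (P(g) = -8/3 + 4 = 4/3)
10*((5 - 2)/(3 - 2)) + P(W(-4)) = 10*((5 - 2)/(3 - 2)) + 4/3 = 10*(3/1) + 4/3 = 10*(3*1) + 4/3 = 10*3 + 4/3 = 30 + 4/3 = 94/3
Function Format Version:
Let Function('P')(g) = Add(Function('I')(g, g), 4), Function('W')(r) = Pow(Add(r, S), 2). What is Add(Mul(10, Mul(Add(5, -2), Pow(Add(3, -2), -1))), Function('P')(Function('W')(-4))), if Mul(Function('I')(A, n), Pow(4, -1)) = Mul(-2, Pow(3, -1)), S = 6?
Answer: Rational(94, 3) ≈ 31.333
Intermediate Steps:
Function('I')(A, n) = Rational(-8, 3) (Function('I')(A, n) = Mul(4, Mul(-2, Pow(3, -1))) = Mul(4, Mul(-2, Rational(1, 3))) = Mul(4, Rational(-2, 3)) = Rational(-8, 3))
Function('W')(r) = Pow(Add(6, r), 2) (Function('W')(r) = Pow(Add(r, 6), 2) = Pow(Add(6, r), 2))
Function('P')(g) = Rational(4, 3) (Function('P')(g) = Add(Rational(-8, 3), 4) = Rational(4, 3))
Add(Mul(10, Mul(Add(5, -2), Pow(Add(3, -2), -1))), Function('P')(Function('W')(-4))) = Add(Mul(10, Mul(Add(5, -2), Pow(Add(3, -2), -1))), Rational(4, 3)) = Add(Mul(10, Mul(3, Pow(1, -1))), Rational(4, 3)) = Add(Mul(10, Mul(3, 1)), Rational(4, 3)) = Add(Mul(10, 3), Rational(4, 3)) = Add(30, Rational(4, 3)) = Rational(94, 3)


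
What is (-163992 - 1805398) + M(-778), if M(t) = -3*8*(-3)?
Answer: -1969318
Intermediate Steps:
M(t) = 72 (M(t) = -24*(-3) = 72)
(-163992 - 1805398) + M(-778) = (-163992 - 1805398) + 72 = -1969390 + 72 = -1969318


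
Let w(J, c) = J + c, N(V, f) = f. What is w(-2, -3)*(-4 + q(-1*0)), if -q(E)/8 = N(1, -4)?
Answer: -140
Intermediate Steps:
q(E) = 32 (q(E) = -8*(-4) = 32)
w(-2, -3)*(-4 + q(-1*0)) = (-2 - 3)*(-4 + 32) = -5*28 = -140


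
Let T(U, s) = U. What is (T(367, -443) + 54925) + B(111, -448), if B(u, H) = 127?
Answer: 55419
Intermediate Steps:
(T(367, -443) + 54925) + B(111, -448) = (367 + 54925) + 127 = 55292 + 127 = 55419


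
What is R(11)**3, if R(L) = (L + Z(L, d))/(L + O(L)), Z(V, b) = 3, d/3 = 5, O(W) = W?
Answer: 343/1331 ≈ 0.25770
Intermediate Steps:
d = 15 (d = 3*5 = 15)
R(L) = (3 + L)/(2*L) (R(L) = (L + 3)/(L + L) = (3 + L)/((2*L)) = (3 + L)*(1/(2*L)) = (3 + L)/(2*L))
R(11)**3 = ((1/2)*(3 + 11)/11)**3 = ((1/2)*(1/11)*14)**3 = (7/11)**3 = 343/1331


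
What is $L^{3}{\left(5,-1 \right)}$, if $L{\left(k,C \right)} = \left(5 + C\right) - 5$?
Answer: $-1$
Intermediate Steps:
$L{\left(k,C \right)} = C$
$L^{3}{\left(5,-1 \right)} = \left(-1\right)^{3} = -1$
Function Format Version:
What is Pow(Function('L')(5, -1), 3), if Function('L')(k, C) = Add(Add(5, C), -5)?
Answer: -1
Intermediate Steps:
Function('L')(k, C) = C
Pow(Function('L')(5, -1), 3) = Pow(-1, 3) = -1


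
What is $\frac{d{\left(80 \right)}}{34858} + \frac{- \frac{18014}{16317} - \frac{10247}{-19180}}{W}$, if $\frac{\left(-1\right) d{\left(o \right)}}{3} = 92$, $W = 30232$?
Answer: $- \frac{186968873094967}{23557555619670240} \approx -0.0079367$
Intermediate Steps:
$d{\left(o \right)} = -276$ ($d{\left(o \right)} = \left(-3\right) 92 = -276$)
$\frac{d{\left(80 \right)}}{34858} + \frac{- \frac{18014}{16317} - \frac{10247}{-19180}}{W} = - \frac{276}{34858} + \frac{- \frac{18014}{16317} - \frac{10247}{-19180}}{30232} = \left(-276\right) \frac{1}{34858} + \left(\left(-18014\right) \frac{1}{16317} - - \frac{10247}{19180}\right) \frac{1}{30232} = - \frac{138}{17429} + \left(- \frac{18014}{16317} + \frac{10247}{19180}\right) \frac{1}{30232} = - \frac{138}{17429} - \frac{25472603}{1351629790560} = - \frac{186968873094967}{23557555619670240}$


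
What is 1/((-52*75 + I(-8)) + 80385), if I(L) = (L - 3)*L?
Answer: 1/76573 ≈ 1.3059e-5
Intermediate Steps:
I(L) = L*(-3 + L) (I(L) = (-3 + L)*L = L*(-3 + L))
1/((-52*75 + I(-8)) + 80385) = 1/((-52*75 - 8*(-3 - 8)) + 80385) = 1/((-3900 - 8*(-11)) + 80385) = 1/((-3900 + 88) + 80385) = 1/(-3812 + 80385) = 1/76573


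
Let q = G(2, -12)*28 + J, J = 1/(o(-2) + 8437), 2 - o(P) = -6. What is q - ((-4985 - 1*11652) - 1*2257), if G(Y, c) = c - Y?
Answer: 156249391/8445 ≈ 18502.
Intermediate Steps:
o(P) = 8 (o(P) = 2 - 1*(-6) = 2 + 6 = 8)
J = 1/8445 (J = 1/(8 + 8437) = 1/8445 ≈ 0.00011841)
q = -3310439/8445 (q = (-12 - 1*2)*28 + 1/8445 = (-12 - 2)*28 + 1/8445 = -14*28 + 1/8445 = -392 + 1/8445 = -3310439/8445 ≈ -392.00)
q - ((-4985 - 1*11652) - 1*2257) = -3310439/8445 - ((-4985 - 1*11652) - 1*2257) = -3310439/8445 - ((-4985 - 11652) - 2257) = -3310439/8445 - (-16637 - 2257) = -3310439/8445 - 1*(-18894) = -3310439/8445 + 18894 = 156249391/8445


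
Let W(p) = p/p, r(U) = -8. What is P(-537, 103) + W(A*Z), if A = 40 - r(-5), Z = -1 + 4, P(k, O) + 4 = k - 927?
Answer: -1467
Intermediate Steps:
P(k, O) = -931 + k (P(k, O) = -4 + (k - 927) = -4 + (-927 + k) = -931 + k)
Z = 3
A = 48 (A = 40 - 1*(-8) = 40 + 8 = 48)
W(p) = 1
P(-537, 103) + W(A*Z) = (-931 - 537) + 1 = -1468 + 1 = -1467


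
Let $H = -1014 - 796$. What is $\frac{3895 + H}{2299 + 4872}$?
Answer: $\frac{2085}{7171} \approx 0.29075$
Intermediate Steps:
$H = -1810$
$\frac{3895 + H}{2299 + 4872} = \frac{3895 - 1810}{2299 + 4872} = \frac{2085}{7171}$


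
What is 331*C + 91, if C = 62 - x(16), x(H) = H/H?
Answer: 20282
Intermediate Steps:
x(H) = 1
C = 61 (C = 62 - 1*1 = 62 - 1 = 61)
331*C + 91 = 331*61 + 91 = 20191 + 91 = 20282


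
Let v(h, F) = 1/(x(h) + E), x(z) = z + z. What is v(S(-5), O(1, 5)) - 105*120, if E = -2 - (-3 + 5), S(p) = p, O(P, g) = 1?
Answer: -176401/14 ≈ -12600.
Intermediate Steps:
x(z) = 2*z
E = -4 (E = -2 - 1*2 = -2 - 2 = -4)
v(h, F) = 1/(-4 + 2*h) (v(h, F) = 1/(2*h - 4) = 1/(-4 + 2*h))
v(S(-5), O(1, 5)) - 105*120 = 1/(2*(-2 - 5)) - 105*120 = (½)/(-7) - 12600 = (½)*(-⅐) - 12600 = -1/14 - 12600 = -176401/14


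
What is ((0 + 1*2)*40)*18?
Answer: 1440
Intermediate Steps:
((0 + 1*2)*40)*18 = ((0 + 2)*40)*18 = (2*40)*18 = 80*18 = 1440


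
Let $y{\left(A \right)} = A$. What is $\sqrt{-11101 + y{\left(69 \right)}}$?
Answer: $2 i \sqrt{2758} \approx 105.03 i$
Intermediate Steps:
$\sqrt{-11101 + y{\left(69 \right)}} = \sqrt{-11101 + 69} = \sqrt{-11032} = 2 i \sqrt{2758}$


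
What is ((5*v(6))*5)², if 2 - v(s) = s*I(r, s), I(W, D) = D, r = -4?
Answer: 722500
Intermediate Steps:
v(s) = 2 - s² (v(s) = 2 - s*s = 2 - s²)
((5*v(6))*5)² = ((5*(2 - 1*6²))*5)² = ((5*(2 - 1*36))*5)² = ((5*(2 - 36))*5)² = ((5*(-34))*5)² = (-170*5)² = (-850)² = 722500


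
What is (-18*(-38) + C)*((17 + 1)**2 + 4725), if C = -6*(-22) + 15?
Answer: 4195719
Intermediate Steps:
C = 147 (C = 132 + 15 = 147)
(-18*(-38) + C)*((17 + 1)**2 + 4725) = (-18*(-38) + 147)*((17 + 1)**2 + 4725) = (684 + 147)*(18**2 + 4725) = 831*(324 + 4725) = 831*5049 = 4195719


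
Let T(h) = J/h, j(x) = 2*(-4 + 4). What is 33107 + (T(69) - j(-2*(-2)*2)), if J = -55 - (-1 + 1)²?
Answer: 2284328/69 ≈ 33106.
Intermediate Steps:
j(x) = 0 (j(x) = 2*0 = 0)
J = -55 (J = -55 - 1*0² = -55 - 1*0 = -55 + 0 = -55)
T(h) = -55/h
33107 + (T(69) - j(-2*(-2)*2)) = 33107 + (-55/69 - 1*0) = 33107 + (-55*1/69 + 0) = 33107 + (-55/69 + 0) = 33107 - 55/69 = 2284328/69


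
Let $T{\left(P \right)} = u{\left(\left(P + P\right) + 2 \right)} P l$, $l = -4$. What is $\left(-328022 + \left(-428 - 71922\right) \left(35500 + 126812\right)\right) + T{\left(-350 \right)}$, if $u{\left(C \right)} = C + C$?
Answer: $-11745555622$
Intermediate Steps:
$u{\left(C \right)} = 2 C$
$T{\left(P \right)} = - 4 P \left(4 + 4 P\right)$ ($T{\left(P \right)} = 2 \left(\left(P + P\right) + 2\right) P \left(-4\right) = 2 \left(2 P + 2\right) P \left(-4\right) = 2 \left(2 + 2 P\right) P \left(-4\right) = \left(4 + 4 P\right) P \left(-4\right) = P \left(4 + 4 P\right) \left(-4\right) = - 4 P \left(4 + 4 P\right)$)
$\left(-328022 + \left(-428 - 71922\right) \left(35500 + 126812\right)\right) + T{\left(-350 \right)} = \left(-328022 + \left(-428 - 71922\right) \left(35500 + 126812\right)\right) - - 5600 \left(1 - 350\right) = \left(-328022 - 11743273200\right) - \left(-5600\right) \left(-349\right) = \left(-328022 - 11743273200\right) - 1954400 = -11743601222 - 1954400 = -11745555622$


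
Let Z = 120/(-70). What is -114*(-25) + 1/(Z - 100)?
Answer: 2029193/712 ≈ 2850.0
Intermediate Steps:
Z = -12/7 (Z = 120*(-1/70) = -12/7 ≈ -1.7143)
-114*(-25) + 1/(Z - 100) = -114*(-25) + 1/(-12/7 - 100) = 2850 + 1/(-712/7) = 2850 - 7/712 = 2029193/712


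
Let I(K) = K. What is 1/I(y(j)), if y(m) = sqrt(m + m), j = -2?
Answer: -I/2 ≈ -0.5*I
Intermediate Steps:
y(m) = sqrt(2)*sqrt(m) (y(m) = sqrt(2*m) = sqrt(2)*sqrt(m))
1/I(y(j)) = 1/(sqrt(2)*sqrt(-2)) = 1/(sqrt(2)*(I*sqrt(2))) = 1/(2*I) = -I/2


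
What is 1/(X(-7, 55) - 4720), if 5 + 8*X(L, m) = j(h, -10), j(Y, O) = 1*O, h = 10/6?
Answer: -8/37775 ≈ -0.00021178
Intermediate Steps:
h = 5/3 (h = 10*(⅙) = 5/3 ≈ 1.6667)
j(Y, O) = O
X(L, m) = -15/8 (X(L, m) = -5/8 + (⅛)*(-10) = -5/8 - 5/4 = -15/8)
1/(X(-7, 55) - 4720) = 1/(-15/8 - 4720) = 1/(-37775/8) = -8/37775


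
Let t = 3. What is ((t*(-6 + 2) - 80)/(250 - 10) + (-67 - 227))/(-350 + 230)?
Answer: 17663/7200 ≈ 2.4532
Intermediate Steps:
((t*(-6 + 2) - 80)/(250 - 10) + (-67 - 227))/(-350 + 230) = ((3*(-6 + 2) - 80)/(250 - 10) + (-67 - 227))/(-350 + 230) = ((3*(-4) - 80)/240 - 294)/(-120) = ((-12 - 80)*(1/240) - 294)*(-1/120) = (-92*1/240 - 294)*(-1/120) = (-23/60 - 294)*(-1/120) = -17663/60*(-1/120) = 17663/7200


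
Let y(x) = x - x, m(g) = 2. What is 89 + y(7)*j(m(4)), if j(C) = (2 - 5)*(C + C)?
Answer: 89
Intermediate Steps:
y(x) = 0
j(C) = -6*C
89 + y(7)*j(m(4)) = 89 + 0*(-6*2) = 89 + 0*(-12) = 89 + 0 = 89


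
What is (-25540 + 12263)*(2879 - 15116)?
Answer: 162470649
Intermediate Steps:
(-25540 + 12263)*(2879 - 15116) = -13277*(-12237) = 162470649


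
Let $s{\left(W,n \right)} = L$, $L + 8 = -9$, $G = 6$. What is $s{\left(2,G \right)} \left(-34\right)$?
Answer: $578$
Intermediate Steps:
$L = -17$ ($L = -8 - 9 = -17$)
$s{\left(W,n \right)} = -17$
$s{\left(2,G \right)} \left(-34\right) = \left(-17\right) \left(-34\right) = 578$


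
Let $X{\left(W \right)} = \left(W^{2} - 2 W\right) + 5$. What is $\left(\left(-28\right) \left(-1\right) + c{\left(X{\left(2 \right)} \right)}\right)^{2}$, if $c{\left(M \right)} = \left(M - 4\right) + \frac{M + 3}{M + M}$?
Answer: $\frac{22201}{25} \approx 888.04$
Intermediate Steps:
$X{\left(W \right)} = 5 + W^{2} - 2 W$
$c{\left(M \right)} = -4 + M + \frac{3 + M}{2 M}$ ($c{\left(M \right)} = \left(-4 + M\right) + \frac{3 + M}{2 M} = -4 + M + \frac{3 + M}{2 M}$)
$\left(\left(-28\right) \left(-1\right) + c{\left(X{\left(2 \right)} \right)}\right)^{2} = \left(\left(-28\right) \left(-1\right) + \left(- \frac{7}{2} + \left(5 + 2^{2} - 4\right) + \frac{3}{2 \left(5 + 2^{2} - 4\right)}\right)\right)^{2} = \left(28 + \left(- \frac{7}{2} + \left(5 + 4 - 4\right) + \frac{3}{2 \left(5 + 4 - 4\right)}\right)\right)^{2} = \left(28 + \left(- \frac{7}{2} + 5 + \frac{3}{2 \cdot 5}\right)\right)^{2} = \left(28 + \left(- \frac{7}{2} + 5 + \frac{3}{2} \cdot \frac{1}{5}\right)\right)^{2} = \left(28 + \left(- \frac{7}{2} + 5 + \frac{3}{10}\right)\right)^{2} = \left(28 + \frac{9}{5}\right)^{2} = \left(\frac{149}{5}\right)^{2} = \frac{22201}{25}$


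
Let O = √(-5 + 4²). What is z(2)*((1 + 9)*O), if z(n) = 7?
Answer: 70*√11 ≈ 232.16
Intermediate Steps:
O = √11 (O = √(-5 + 16) = √11 ≈ 3.3166)
z(2)*((1 + 9)*O) = 7*((1 + 9)*√11) = 7*(10*√11) = 70*√11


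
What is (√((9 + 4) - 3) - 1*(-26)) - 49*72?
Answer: -3502 + √10 ≈ -3498.8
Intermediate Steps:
(√((9 + 4) - 3) - 1*(-26)) - 49*72 = (√(13 - 3) + 26) - 3528 = (√10 + 26) - 3528 = (26 + √10) - 3528 = -3502 + √10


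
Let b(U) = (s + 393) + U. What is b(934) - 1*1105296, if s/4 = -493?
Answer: -1105941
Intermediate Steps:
s = -1972 (s = 4*(-493) = -1972)
b(U) = -1579 + U (b(U) = (-1972 + 393) + U = -1579 + U)
b(934) - 1*1105296 = (-1579 + 934) - 1*1105296 = -645 - 1105296 = -1105941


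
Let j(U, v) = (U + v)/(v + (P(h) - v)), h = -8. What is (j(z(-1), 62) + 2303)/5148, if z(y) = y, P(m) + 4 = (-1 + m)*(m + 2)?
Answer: 115211/257400 ≈ 0.44760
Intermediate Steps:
P(m) = -4 + (-1 + m)*(2 + m) (P(m) = -4 + (-1 + m)*(m + 2) = -4 + (-1 + m)*(2 + m))
j(U, v) = U/50 + v/50 (j(U, v) = (U + v)/(v + ((-6 - 8 + (-8)²) - v)) = (U + v)/(v + ((-6 - 8 + 64) - v)) = (U + v)/(v + (50 - v)) = (U + v)/50 = (U + v)*(1/50) = U/50 + v/50)
(j(z(-1), 62) + 2303)/5148 = (((1/50)*(-1) + (1/50)*62) + 2303)/5148 = ((-1/50 + 31/25) + 2303)*(1/5148) = (61/50 + 2303)*(1/5148) = (115211/50)*(1/5148) = 115211/257400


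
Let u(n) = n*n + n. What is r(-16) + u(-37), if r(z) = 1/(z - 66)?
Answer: 109223/82 ≈ 1332.0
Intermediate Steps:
r(z) = 1/(-66 + z)
u(n) = n + n**2 (u(n) = n**2 + n = n + n**2)
r(-16) + u(-37) = 1/(-66 - 16) - 37*(1 - 37) = 1/(-82) - 37*(-36) = -1/82 + 1332 = 109223/82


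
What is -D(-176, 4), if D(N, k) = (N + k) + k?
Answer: 168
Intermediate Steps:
D(N, k) = N + 2*k
-D(-176, 4) = -(-176 + 2*4) = -(-176 + 8) = -1*(-168) = 168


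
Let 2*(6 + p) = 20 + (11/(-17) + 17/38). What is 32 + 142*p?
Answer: 378441/646 ≈ 585.82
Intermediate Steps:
p = 5039/1292 (p = -6 + (20 + (11/(-17) + 17/38))/2 = -6 + (20 + (11*(-1/17) + 17*(1/38)))/2 = -6 + (20 + (-11/17 + 17/38))/2 = -6 + (20 - 129/646)/2 = -6 + (1/2)*(12791/646) = -6 + 12791/1292 = 5039/1292 ≈ 3.9002)
32 + 142*p = 32 + 142*(5039/1292) = 32 + 357769/646 = 378441/646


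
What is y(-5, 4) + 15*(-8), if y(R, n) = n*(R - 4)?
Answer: -156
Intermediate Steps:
y(R, n) = n*(-4 + R)
y(-5, 4) + 15*(-8) = 4*(-4 - 5) + 15*(-8) = 4*(-9) - 120 = -36 - 120 = -156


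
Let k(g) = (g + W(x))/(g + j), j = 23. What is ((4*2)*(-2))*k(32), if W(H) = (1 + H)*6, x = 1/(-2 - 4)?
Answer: -592/55 ≈ -10.764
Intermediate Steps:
x = -⅙ (x = 1/(-6) = -⅙ ≈ -0.16667)
W(H) = 6 + 6*H
k(g) = (5 + g)/(23 + g) (k(g) = (g + (6 + 6*(-⅙)))/(g + 23) = (g + (6 - 1))/(23 + g) = (g + 5)/(23 + g) = (5 + g)/(23 + g))
((4*2)*(-2))*k(32) = ((4*2)*(-2))*((5 + 32)/(23 + 32)) = (8*(-2))*(37/55) = -16*37/55 = -592/55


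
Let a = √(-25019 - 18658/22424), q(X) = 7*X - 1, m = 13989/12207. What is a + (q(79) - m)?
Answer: 2241425/4069 + I*√786304166671/5606 ≈ 550.85 + 158.18*I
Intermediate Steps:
m = 4663/4069 (m = 13989*(1/12207) = 4663/4069 ≈ 1.1460)
q(X) = -1 + 7*X
a = I*√786304166671/5606 (a = √(-25019 - 18658*1/22424) = √(-25019 - 9329/11212) = √(-280522357/11212) = I*√786304166671/5606 ≈ 158.18*I)
a + (q(79) - m) = I*√786304166671/5606 + ((-1 + 7*79) - 1*4663/4069) = I*√786304166671/5606 + ((-1 + 553) - 4663/4069) = I*√786304166671/5606 + (552 - 4663/4069) = I*√786304166671/5606 + 2241425/4069 = 2241425/4069 + I*√786304166671/5606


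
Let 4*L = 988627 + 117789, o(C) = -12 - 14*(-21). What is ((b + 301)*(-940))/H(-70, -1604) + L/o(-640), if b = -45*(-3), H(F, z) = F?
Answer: 6746858/987 ≈ 6835.7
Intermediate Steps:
b = 135
o(C) = 282 (o(C) = -12 + 294 = 282)
L = 276604 (L = (988627 + 117789)/4 = (¼)*1106416 = 276604)
((b + 301)*(-940))/H(-70, -1604) + L/o(-640) = ((135 + 301)*(-940))/(-70) + 276604/282 = (436*(-940))*(-1/70) + 276604*(1/282) = -409840*(-1/70) + 138302/141 = 40984/7 + 138302/141 = 6746858/987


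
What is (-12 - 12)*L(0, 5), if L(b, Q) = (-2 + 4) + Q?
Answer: -168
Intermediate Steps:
L(b, Q) = 2 + Q
(-12 - 12)*L(0, 5) = (-12 - 12)*(2 + 5) = -24*7 = -168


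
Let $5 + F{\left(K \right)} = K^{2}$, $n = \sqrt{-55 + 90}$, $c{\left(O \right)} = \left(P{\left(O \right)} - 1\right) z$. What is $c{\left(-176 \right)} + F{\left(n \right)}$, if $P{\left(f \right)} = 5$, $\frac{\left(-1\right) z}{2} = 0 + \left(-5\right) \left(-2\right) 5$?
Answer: $-370$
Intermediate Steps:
$z = -100$ ($z = - 2 \left(0 + \left(-5\right) \left(-2\right) 5\right) = - 2 \left(0 + 10 \cdot 5\right) = - 2 \left(0 + 50\right) = \left(-2\right) 50 = -100$)
$c{\left(O \right)} = -400$ ($c{\left(O \right)} = \left(5 - 1\right) \left(-100\right) = 4 \left(-100\right) = -400$)
$n = \sqrt{35} \approx 5.9161$
$F{\left(K \right)} = -5 + K^{2}$
$c{\left(-176 \right)} + F{\left(n \right)} = -400 - \left(5 - \left(\sqrt{35}\right)^{2}\right) = -400 + \left(-5 + 35\right) = -400 + 30 = -370$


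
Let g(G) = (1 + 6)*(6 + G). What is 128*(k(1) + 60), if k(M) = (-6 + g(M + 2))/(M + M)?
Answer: 11328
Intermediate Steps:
g(G) = 42 + 7*G (g(G) = 7*(6 + G) = 42 + 7*G)
k(M) = (50 + 7*M)/(2*M) (k(M) = (-6 + (42 + 7*(M + 2)))/(M + M) = (-6 + (42 + 7*(2 + M)))/((2*M)) = (-6 + (42 + (14 + 7*M)))*(1/(2*M)) = (-6 + (56 + 7*M))*(1/(2*M)) = (50 + 7*M)*(1/(2*M)) = (50 + 7*M)/(2*M))
128*(k(1) + 60) = 128*((7/2 + 25/1) + 60) = 128*((7/2 + 25*1) + 60) = 128*((7/2 + 25) + 60) = 128*(57/2 + 60) = 128*(177/2) = 11328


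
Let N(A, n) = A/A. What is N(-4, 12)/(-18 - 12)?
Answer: -1/30 ≈ -0.033333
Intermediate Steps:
N(A, n) = 1
N(-4, 12)/(-18 - 12) = 1/(-18 - 12) = 1/(-30) = 1*(-1/30) = -1/30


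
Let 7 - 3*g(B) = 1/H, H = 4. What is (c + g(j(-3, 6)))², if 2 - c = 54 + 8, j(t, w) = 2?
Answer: 53361/16 ≈ 3335.1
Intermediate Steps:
c = -60 (c = 2 - (54 + 8) = 2 - 1*62 = 2 - 62 = -60)
g(B) = 9/4 (g(B) = 7/3 - ⅓/4 = 7/3 - ⅓*¼ = 7/3 - 1/12 = 9/4)
(c + g(j(-3, 6)))² = (-60 + 9/4)² = (-231/4)² = 53361/16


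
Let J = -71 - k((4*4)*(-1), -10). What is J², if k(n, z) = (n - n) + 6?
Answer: 5929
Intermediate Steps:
k(n, z) = 6 (k(n, z) = 0 + 6 = 6)
J = -77 (J = -71 - 1*6 = -71 - 6 = -77)
J² = (-77)² = 5929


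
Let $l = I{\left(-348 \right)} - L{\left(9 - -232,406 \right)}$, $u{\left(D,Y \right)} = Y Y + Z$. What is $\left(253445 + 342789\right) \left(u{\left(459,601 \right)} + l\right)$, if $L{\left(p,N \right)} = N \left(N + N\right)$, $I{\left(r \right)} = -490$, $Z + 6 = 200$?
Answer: $18622176522$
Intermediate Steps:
$Z = 194$ ($Z = -6 + 200 = 194$)
$L{\left(p,N \right)} = 2 N^{2}$ ($L{\left(p,N \right)} = N 2 N = 2 N^{2}$)
$u{\left(D,Y \right)} = 194 + Y^{2}$ ($u{\left(D,Y \right)} = Y Y + 194 = Y^{2} + 194 = 194 + Y^{2}$)
$l = -330162$ ($l = -490 - 2 \cdot 406^{2} = -490 - 2 \cdot 164836 = -490 - 329672 = -330162$)
$\left(253445 + 342789\right) \left(u{\left(459,601 \right)} + l\right) = \left(253445 + 342789\right) \left(\left(194 + 601^{2}\right) - 330162\right) = 596234 \left(\left(194 + 361201\right) - 330162\right) = 596234 \left(361395 - 330162\right) = 596234 \cdot 31233 = 18622176522$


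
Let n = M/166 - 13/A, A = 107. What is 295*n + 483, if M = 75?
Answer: 10309811/17762 ≈ 580.44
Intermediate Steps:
n = 5867/17762 (n = 75/166 - 13/107 = 5867/17762 ≈ 0.33031)
295*n + 483 = 295*(5867/17762) + 483 = 1730765/17762 + 483 = 10309811/17762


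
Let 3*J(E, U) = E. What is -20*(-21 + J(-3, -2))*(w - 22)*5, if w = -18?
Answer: -88000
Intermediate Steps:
J(E, U) = E/3
-20*(-21 + J(-3, -2))*(w - 22)*5 = -20*(-21 + (⅓)*(-3))*(-18 - 22)*5 = -20*(-21 - 1)*(-40)*5 = -(-440)*(-40)*5 = -20*880*5 = -17600*5 = -88000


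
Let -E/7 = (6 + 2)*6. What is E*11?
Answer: -3696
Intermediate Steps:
E = -336 (E = -7*(6 + 2)*6 = -56*6 = -7*48 = -336)
E*11 = -336*11 = -3696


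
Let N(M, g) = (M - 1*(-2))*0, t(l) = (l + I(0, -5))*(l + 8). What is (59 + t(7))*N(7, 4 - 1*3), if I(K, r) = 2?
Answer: 0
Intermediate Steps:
t(l) = (2 + l)*(8 + l) (t(l) = (l + 2)*(l + 8) = (2 + l)*(8 + l))
N(M, g) = 0 (N(M, g) = (M + 2)*0 = (2 + M)*0 = 0)
(59 + t(7))*N(7, 4 - 1*3) = (59 + (16 + 7**2 + 10*7))*0 = (59 + (16 + 49 + 70))*0 = (59 + 135)*0 = 194*0 = 0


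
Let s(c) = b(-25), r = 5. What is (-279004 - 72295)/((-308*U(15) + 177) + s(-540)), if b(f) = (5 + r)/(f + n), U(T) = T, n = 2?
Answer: 8079877/102199 ≈ 79.060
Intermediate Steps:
b(f) = 10/(2 + f) (b(f) = (5 + 5)/(f + 2) = 10/(2 + f))
s(c) = -10/23 (s(c) = 10/(2 - 25) = 10/(-23) = 10*(-1/23) = -10/23)
(-279004 - 72295)/((-308*U(15) + 177) + s(-540)) = (-279004 - 72295)/((-308*15 + 177) - 10/23) = -351299/((-4620 + 177) - 10/23) = -351299/(-4443 - 10/23) = -351299/(-102199/23) = -351299*(-23/102199) = 8079877/102199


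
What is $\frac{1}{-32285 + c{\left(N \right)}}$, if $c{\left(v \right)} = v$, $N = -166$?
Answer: $- \frac{1}{32451} \approx -3.0816 \cdot 10^{-5}$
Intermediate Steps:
$\frac{1}{-32285 + c{\left(N \right)}} = \frac{1}{-32285 - 166} = \frac{1}{-32451} = - \frac{1}{32451}$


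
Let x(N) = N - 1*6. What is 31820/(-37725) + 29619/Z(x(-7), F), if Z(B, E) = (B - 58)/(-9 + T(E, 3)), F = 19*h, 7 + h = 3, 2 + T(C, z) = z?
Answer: 1787350996/535695 ≈ 3336.5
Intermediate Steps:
T(C, z) = -2 + z
x(N) = -6 + N (x(N) = N - 6 = -6 + N)
h = -4 (h = -7 + 3 = -4)
F = -76 (F = 19*(-4) = -76)
Z(B, E) = 29/4 - B/8 (Z(B, E) = (B - 58)/(-9 + (-2 + 3)) = (-58 + B)/(-9 + 1) = (-58 + B)/(-8) = (-58 + B)*(-1/8) = 29/4 - B/8)
31820/(-37725) + 29619/Z(x(-7), F) = 31820/(-37725) + 29619/(29/4 - (-6 - 7)/8) = 31820*(-1/37725) + 29619/(29/4 - 1/8*(-13)) = -6364/7545 + 29619/(29/4 + 13/8) = -6364/7545 + 29619/(71/8) = -6364/7545 + 29619*(8/71) = -6364/7545 + 236952/71 = 1787350996/535695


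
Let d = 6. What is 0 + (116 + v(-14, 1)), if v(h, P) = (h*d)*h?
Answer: 1292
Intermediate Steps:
v(h, P) = 6*h² (v(h, P) = (h*6)*h = (6*h)*h = 6*h²)
0 + (116 + v(-14, 1)) = 0 + (116 + 6*(-14)²) = 0 + (116 + 6*196) = 0 + (116 + 1176) = 0 + 1292 = 1292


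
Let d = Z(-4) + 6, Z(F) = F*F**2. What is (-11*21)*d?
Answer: 13398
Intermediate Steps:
Z(F) = F**3
d = -58 (d = (-4)**3 + 6 = -64 + 6 = -58)
(-11*21)*d = -11*21*(-58) = -231*(-58) = 13398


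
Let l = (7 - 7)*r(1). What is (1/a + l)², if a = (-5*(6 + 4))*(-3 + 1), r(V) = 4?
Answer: 1/10000 ≈ 0.00010000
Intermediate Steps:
a = 100 (a = -5*10*(-2) = -50*(-2) = 100)
l = 0 (l = (7 - 7)*4 = 0*4 = 0)
(1/a + l)² = (1/100 + 0)² = (1/100)² = 1/10000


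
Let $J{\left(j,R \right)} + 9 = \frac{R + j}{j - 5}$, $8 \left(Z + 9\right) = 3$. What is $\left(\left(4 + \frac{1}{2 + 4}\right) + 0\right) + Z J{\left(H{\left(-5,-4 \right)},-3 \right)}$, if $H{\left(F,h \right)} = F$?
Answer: $\frac{8987}{120} \approx 74.892$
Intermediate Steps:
$Z = - \frac{69}{8}$ ($Z = -9 + \frac{1}{8} \cdot 3 = -9 + \frac{3}{8} = - \frac{69}{8} \approx -8.625$)
$J{\left(j,R \right)} = -9 + \frac{R + j}{-5 + j}$ ($J{\left(j,R \right)} = -9 + \frac{R + j}{j - 5} = -9 + \frac{R + j}{-5 + j}$)
$\left(\left(4 + \frac{1}{2 + 4}\right) + 0\right) + Z J{\left(H{\left(-5,-4 \right)},-3 \right)} = \left(\left(4 + \frac{1}{2 + 4}\right) + 0\right) - \frac{69 \frac{45 - 3 - -40}{-5 - 5}}{8} = \left(\left(4 + \frac{1}{6}\right) + 0\right) - \frac{69 \frac{45 - 3 + 40}{-10}}{8} = \left(\left(4 + \frac{1}{6}\right) + 0\right) - \frac{69 \left(\left(- \frac{1}{10}\right) 82\right)}{8} = \left(\frac{25}{6} + 0\right) - - \frac{2829}{40} = \frac{25}{6} + \frac{2829}{40} = \frac{8987}{120}$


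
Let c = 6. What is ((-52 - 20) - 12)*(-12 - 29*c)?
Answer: 15624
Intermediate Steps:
((-52 - 20) - 12)*(-12 - 29*c) = ((-52 - 20) - 12)*(-12 - 29*6) = (-72 - 12)*(-12 - 174) = -84*(-186) = 15624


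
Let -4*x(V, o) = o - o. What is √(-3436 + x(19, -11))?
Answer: 2*I*√859 ≈ 58.617*I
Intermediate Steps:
x(V, o) = 0 (x(V, o) = -(o - o)/4 = -¼*0 = 0)
√(-3436 + x(19, -11)) = √(-3436 + 0) = √(-3436) = 2*I*√859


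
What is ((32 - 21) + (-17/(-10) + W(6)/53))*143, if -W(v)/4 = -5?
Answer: 991133/530 ≈ 1870.1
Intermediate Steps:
W(v) = 20 (W(v) = -4*(-5) = 20)
((32 - 21) + (-17/(-10) + W(6)/53))*143 = ((32 - 21) + (-17/(-10) + 20/53))*143 = (11 + (-17*(-1/10) + 20*(1/53)))*143 = (11 + (17/10 + 20/53))*143 = (11 + 1101/530)*143 = (6931/530)*143 = 991133/530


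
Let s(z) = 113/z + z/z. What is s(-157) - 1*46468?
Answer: -7295432/157 ≈ -46468.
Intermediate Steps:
s(z) = 1 + 113/z (s(z) = 113/z + 1 = 1 + 113/z)
s(-157) - 1*46468 = (113 - 157)/(-157) - 1*46468 = -1/157*(-44) - 46468 = 44/157 - 46468 = -7295432/157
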